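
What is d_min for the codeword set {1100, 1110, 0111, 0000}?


Comparing all pairs, minimum distance: 1
Can detect 0 errors, correct 0 errors

1


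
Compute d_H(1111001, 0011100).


XOR: 1100101
Count of 1s: 4

4


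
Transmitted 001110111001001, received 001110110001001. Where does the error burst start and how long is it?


XOR: 000000001000000

Burst at position 8, length 1


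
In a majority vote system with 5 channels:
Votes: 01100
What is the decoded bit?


Ones: 2 out of 5
Threshold: 3

0 (2/5 voted 1)


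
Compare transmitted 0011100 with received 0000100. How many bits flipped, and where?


XOR: 0011000

2 error(s) at position(s): 2, 3


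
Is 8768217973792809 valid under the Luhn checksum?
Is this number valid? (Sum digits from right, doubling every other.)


Luhn sum = 87
87 mod 10 = 7

Invalid (Luhn sum mod 10 = 7)


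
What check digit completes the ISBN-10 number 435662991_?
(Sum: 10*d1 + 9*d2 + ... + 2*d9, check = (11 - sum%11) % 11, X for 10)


Weighted sum: 260
260 mod 11 = 7

Check digit: 4


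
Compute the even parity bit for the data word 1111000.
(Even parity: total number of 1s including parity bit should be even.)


Number of 1s in data: 4
Parity bit: 0

0


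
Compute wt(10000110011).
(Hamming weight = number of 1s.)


Counting 1s in 10000110011

5


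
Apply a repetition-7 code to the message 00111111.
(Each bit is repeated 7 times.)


Each bit -> 7 copies

00000000000000111111111111111111111111111111111111111111


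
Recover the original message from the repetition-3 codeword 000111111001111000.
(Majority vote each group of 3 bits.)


Groups: 000, 111, 111, 001, 111, 000
Majority votes: 011010

011010


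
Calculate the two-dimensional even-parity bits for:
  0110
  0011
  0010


Row parities: 001
Column parities: 0111

Row P: 001, Col P: 0111, Corner: 1


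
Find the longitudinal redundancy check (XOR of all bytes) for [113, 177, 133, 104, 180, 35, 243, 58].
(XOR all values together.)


XOR chain: 113 ^ 177 ^ 133 ^ 104 ^ 180 ^ 35 ^ 243 ^ 58 = 115

115


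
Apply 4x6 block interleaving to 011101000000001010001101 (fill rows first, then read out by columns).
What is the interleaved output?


Matrix:
  011101
  000000
  001010
  001101
Read columns: 000010001011100100101001

000010001011100100101001


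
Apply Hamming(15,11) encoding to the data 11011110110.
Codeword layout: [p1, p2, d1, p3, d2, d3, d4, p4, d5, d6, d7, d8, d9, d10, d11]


Parity bits: p1=0, p2=1, p3=0, p4=1

011010111110110


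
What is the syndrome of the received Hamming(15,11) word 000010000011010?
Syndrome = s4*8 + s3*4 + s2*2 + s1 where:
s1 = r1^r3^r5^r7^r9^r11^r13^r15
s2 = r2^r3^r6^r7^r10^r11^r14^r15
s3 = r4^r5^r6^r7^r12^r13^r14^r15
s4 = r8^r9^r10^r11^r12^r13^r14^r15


s1=0, s2=0, s3=1, s4=1

Syndrome = 12 (error at position 12)


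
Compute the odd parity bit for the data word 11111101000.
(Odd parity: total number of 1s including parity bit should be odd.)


Number of 1s in data: 7
Parity bit: 0

0


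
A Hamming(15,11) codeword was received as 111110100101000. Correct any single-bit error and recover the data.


Syndrome = 0: no error detected

Data: 11010101000 (no errors)


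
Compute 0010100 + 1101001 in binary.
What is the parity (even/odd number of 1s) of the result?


0010100 = 20
1101001 = 105
Sum = 125 = 1111101
1s count = 6

even parity (6 ones in 1111101)


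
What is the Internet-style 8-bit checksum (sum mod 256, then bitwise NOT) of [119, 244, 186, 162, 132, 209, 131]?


Sum = 1183 mod 256 = 159
Complement = 96

96


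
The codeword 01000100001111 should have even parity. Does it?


Number of 1s: 6

Yes, parity is correct (6 ones)


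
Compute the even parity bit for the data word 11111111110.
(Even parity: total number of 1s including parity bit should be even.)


Number of 1s in data: 10
Parity bit: 0

0


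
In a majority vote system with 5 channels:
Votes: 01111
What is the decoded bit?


Ones: 4 out of 5
Threshold: 3

1 (4/5 voted 1)


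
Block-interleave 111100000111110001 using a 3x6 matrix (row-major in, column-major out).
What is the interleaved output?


Matrix:
  111100
  000111
  110001
Read columns: 101101100110010011

101101100110010011


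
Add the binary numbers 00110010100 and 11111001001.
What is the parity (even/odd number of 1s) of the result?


00110010100 = 404
11111001001 = 1993
Sum = 2397 = 100101011101
1s count = 7

odd parity (7 ones in 100101011101)


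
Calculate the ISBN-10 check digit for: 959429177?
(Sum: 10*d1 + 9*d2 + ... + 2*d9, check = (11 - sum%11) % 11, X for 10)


Weighted sum: 331
331 mod 11 = 1

Check digit: X


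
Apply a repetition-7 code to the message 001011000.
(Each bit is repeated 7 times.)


Each bit -> 7 copies

000000000000001111111000000011111111111111000000000000000000000


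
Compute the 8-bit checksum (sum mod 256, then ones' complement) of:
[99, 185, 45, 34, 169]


Sum = 532 mod 256 = 20
Complement = 235

235


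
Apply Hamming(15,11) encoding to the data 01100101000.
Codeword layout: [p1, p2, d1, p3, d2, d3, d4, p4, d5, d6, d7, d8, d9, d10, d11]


Parity bits: p1=1, p2=0, p3=1, p4=0

100111000101000


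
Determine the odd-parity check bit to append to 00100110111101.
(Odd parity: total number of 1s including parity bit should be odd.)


Number of 1s in data: 8
Parity bit: 1

1


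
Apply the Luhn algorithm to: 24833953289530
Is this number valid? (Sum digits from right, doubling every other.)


Luhn sum = 69
69 mod 10 = 9

Invalid (Luhn sum mod 10 = 9)


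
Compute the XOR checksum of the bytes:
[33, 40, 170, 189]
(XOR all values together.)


XOR chain: 33 ^ 40 ^ 170 ^ 189 = 30

30


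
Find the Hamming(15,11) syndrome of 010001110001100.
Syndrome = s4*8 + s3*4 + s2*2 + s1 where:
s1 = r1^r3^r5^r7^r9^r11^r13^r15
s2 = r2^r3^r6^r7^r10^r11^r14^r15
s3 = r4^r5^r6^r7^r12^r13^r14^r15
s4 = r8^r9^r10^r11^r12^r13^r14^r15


s1=0, s2=1, s3=0, s4=1

Syndrome = 10 (error at position 10)


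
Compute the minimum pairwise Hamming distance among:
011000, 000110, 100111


Comparing all pairs, minimum distance: 2
Can detect 1 errors, correct 0 errors

2


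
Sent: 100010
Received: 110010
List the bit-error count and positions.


XOR: 010000

1 error(s) at position(s): 1


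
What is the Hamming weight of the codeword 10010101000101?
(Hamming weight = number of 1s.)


Counting 1s in 10010101000101

6


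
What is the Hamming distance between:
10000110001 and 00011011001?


XOR: 10011101000
Count of 1s: 5

5


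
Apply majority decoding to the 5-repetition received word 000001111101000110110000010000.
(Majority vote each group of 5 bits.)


Groups: 00000, 11111, 01000, 11011, 00000, 10000
Majority votes: 010100

010100


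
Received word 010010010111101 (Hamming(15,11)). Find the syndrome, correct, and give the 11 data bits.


Syndrome = 0: no error detected

Data: 01000111101 (no errors)


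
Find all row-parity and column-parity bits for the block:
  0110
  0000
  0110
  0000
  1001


Row parities: 00000
Column parities: 1001

Row P: 00000, Col P: 1001, Corner: 0


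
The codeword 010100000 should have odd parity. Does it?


Number of 1s: 2

No, parity error (2 ones)


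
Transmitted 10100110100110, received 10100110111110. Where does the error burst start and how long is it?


XOR: 00000000011000

Burst at position 9, length 2


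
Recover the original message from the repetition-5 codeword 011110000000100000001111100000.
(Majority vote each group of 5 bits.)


Groups: 01111, 00000, 00100, 00000, 11111, 00000
Majority votes: 100010

100010


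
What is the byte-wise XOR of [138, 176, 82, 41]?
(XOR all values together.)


XOR chain: 138 ^ 176 ^ 82 ^ 41 = 65

65


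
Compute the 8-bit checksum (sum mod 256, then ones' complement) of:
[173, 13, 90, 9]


Sum = 285 mod 256 = 29
Complement = 226

226


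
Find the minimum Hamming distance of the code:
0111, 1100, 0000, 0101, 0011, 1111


Comparing all pairs, minimum distance: 1
Can detect 0 errors, correct 0 errors

1


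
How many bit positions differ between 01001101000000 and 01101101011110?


XOR: 00100000011110
Count of 1s: 5

5


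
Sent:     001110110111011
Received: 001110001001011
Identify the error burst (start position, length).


XOR: 000000111110000

Burst at position 6, length 5


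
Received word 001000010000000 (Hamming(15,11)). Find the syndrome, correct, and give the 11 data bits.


Syndrome = 11: error at position 11

Data: 10000010000 (corrected bit 11)


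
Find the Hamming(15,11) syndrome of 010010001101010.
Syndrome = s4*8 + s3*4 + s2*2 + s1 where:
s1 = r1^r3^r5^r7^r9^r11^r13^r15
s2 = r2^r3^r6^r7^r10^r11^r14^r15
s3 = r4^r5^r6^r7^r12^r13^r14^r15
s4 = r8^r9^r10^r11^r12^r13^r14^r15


s1=0, s2=1, s3=1, s4=0

Syndrome = 6 (error at position 6)


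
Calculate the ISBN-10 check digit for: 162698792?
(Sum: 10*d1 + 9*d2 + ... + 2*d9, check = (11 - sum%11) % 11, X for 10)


Weighted sum: 275
275 mod 11 = 0

Check digit: 0


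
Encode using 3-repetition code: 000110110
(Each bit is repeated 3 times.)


Each bit -> 3 copies

000000000111111000111111000


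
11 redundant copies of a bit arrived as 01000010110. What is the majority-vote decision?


Ones: 4 out of 11
Threshold: 6

0 (4/11 voted 1)


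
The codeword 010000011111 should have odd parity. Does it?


Number of 1s: 6

No, parity error (6 ones)


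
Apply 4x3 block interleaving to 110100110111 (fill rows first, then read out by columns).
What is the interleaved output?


Matrix:
  110
  100
  110
  111
Read columns: 111110110001

111110110001


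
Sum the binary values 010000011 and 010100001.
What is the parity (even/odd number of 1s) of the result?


010000011 = 131
010100001 = 161
Sum = 292 = 100100100
1s count = 3

odd parity (3 ones in 100100100)


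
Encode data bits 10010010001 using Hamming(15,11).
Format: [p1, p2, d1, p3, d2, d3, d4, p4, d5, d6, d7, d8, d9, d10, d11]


Parity bits: p1=0, p2=0, p3=0, p4=0

001000100010001


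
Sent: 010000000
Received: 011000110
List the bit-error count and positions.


XOR: 001000110

3 error(s) at position(s): 2, 6, 7


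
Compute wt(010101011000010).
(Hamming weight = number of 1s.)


Counting 1s in 010101011000010

6


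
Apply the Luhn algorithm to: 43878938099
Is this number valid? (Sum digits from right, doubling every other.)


Luhn sum = 68
68 mod 10 = 8

Invalid (Luhn sum mod 10 = 8)


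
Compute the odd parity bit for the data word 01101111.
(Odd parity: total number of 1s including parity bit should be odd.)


Number of 1s in data: 6
Parity bit: 1

1


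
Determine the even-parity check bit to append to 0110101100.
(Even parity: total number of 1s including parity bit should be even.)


Number of 1s in data: 5
Parity bit: 1

1


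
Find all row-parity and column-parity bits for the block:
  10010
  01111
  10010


Row parities: 000
Column parities: 01111

Row P: 000, Col P: 01111, Corner: 0


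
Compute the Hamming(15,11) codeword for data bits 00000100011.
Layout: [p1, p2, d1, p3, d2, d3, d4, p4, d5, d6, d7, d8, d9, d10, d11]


Parity bits: p1=1, p2=1, p3=0, p4=1

110000010100011


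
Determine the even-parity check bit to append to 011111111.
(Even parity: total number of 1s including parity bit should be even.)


Number of 1s in data: 8
Parity bit: 0

0


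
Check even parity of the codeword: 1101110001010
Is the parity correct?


Number of 1s: 7

No, parity error (7 ones)


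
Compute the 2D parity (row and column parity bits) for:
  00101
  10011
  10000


Row parities: 011
Column parities: 00110

Row P: 011, Col P: 00110, Corner: 0


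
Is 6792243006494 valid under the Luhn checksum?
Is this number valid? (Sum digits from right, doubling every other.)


Luhn sum = 57
57 mod 10 = 7

Invalid (Luhn sum mod 10 = 7)


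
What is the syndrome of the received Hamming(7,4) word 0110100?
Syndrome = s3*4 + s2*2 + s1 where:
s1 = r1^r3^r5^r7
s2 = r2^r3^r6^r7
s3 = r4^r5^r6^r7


s1=0, s2=0, s3=1

Syndrome = 4 (error at position 4)


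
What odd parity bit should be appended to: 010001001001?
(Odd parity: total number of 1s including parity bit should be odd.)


Number of 1s in data: 4
Parity bit: 1

1


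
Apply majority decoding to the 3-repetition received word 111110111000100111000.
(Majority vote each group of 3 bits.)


Groups: 111, 110, 111, 000, 100, 111, 000
Majority votes: 1110010

1110010


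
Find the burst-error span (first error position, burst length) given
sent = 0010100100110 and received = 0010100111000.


XOR: 0000000011110

Burst at position 8, length 4


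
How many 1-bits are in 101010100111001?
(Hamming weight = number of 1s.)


Counting 1s in 101010100111001

8


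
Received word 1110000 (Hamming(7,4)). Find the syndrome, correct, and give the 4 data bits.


Syndrome = 0: no error detected

Data: 1000 (no errors)


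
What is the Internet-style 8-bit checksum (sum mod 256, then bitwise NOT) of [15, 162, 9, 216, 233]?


Sum = 635 mod 256 = 123
Complement = 132

132


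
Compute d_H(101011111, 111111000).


XOR: 010100111
Count of 1s: 5

5


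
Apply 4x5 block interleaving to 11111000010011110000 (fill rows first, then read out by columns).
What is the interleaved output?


Matrix:
  11111
  00001
  00111
  10000
Read columns: 10011000101010101110

10011000101010101110


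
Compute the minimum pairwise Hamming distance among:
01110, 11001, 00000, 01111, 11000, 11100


Comparing all pairs, minimum distance: 1
Can detect 0 errors, correct 0 errors

1


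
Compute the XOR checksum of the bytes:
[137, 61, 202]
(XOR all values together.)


XOR chain: 137 ^ 61 ^ 202 = 126

126


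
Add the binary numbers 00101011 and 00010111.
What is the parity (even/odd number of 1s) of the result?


00101011 = 43
00010111 = 23
Sum = 66 = 1000010
1s count = 2

even parity (2 ones in 1000010)


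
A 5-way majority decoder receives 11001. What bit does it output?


Ones: 3 out of 5
Threshold: 3

1 (3/5 voted 1)


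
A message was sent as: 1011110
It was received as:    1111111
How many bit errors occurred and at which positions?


XOR: 0100001

2 error(s) at position(s): 1, 6


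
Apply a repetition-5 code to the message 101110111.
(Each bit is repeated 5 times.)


Each bit -> 5 copies

111110000011111111111111100000111111111111111


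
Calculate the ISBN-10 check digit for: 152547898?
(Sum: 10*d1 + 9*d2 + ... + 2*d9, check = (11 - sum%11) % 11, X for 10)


Weighted sum: 240
240 mod 11 = 9

Check digit: 2


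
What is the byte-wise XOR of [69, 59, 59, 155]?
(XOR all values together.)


XOR chain: 69 ^ 59 ^ 59 ^ 155 = 222

222


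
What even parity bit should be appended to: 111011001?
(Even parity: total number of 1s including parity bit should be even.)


Number of 1s in data: 6
Parity bit: 0

0


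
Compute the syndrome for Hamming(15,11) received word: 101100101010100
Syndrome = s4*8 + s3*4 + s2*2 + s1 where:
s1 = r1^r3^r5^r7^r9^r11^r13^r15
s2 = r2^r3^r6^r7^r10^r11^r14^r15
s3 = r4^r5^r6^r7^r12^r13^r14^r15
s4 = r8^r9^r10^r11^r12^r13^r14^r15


s1=0, s2=1, s3=1, s4=1

Syndrome = 14 (error at position 14)


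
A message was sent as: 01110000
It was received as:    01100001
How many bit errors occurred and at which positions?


XOR: 00010001

2 error(s) at position(s): 3, 7


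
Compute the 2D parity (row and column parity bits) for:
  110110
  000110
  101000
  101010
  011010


Row parities: 00011
Column parities: 101000

Row P: 00011, Col P: 101000, Corner: 0


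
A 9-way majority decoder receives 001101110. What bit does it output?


Ones: 5 out of 9
Threshold: 5

1 (5/9 voted 1)


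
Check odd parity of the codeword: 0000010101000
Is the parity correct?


Number of 1s: 3

Yes, parity is correct (3 ones)


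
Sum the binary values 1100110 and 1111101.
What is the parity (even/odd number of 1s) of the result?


1100110 = 102
1111101 = 125
Sum = 227 = 11100011
1s count = 5

odd parity (5 ones in 11100011)


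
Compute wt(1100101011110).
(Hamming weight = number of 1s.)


Counting 1s in 1100101011110

8


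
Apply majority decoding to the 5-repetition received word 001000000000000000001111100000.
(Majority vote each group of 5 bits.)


Groups: 00100, 00000, 00000, 00000, 11111, 00000
Majority votes: 000010

000010


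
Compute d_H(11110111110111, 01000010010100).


XOR: 10110101100011
Count of 1s: 8

8


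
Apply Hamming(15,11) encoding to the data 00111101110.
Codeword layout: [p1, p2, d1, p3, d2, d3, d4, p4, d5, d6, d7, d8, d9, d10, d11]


Parity bits: p1=1, p2=0, p3=1, p4=1

100101111101110


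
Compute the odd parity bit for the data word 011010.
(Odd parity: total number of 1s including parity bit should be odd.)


Number of 1s in data: 3
Parity bit: 0

0


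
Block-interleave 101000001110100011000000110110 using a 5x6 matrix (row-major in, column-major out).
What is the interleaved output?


Matrix:
  101000
  001110
  100011
  000000
  110110
Read columns: 101010000111000010010110100100

101010000111000010010110100100


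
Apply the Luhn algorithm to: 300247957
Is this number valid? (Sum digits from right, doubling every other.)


Luhn sum = 33
33 mod 10 = 3

Invalid (Luhn sum mod 10 = 3)


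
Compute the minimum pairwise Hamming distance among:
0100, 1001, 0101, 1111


Comparing all pairs, minimum distance: 1
Can detect 0 errors, correct 0 errors

1


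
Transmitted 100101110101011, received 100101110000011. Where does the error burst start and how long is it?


XOR: 000000000101000

Burst at position 9, length 3


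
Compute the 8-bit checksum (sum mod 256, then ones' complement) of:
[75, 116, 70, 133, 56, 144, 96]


Sum = 690 mod 256 = 178
Complement = 77

77


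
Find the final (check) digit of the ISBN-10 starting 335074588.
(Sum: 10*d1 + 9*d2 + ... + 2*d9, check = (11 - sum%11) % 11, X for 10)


Weighted sum: 219
219 mod 11 = 10

Check digit: 1


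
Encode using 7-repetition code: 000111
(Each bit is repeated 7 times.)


Each bit -> 7 copies

000000000000000000000111111111111111111111


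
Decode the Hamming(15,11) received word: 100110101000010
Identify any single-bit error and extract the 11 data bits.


Syndrome = 0: no error detected

Data: 01011000010 (no errors)


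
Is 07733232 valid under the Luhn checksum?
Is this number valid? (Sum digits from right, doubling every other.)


Luhn sum = 31
31 mod 10 = 1

Invalid (Luhn sum mod 10 = 1)


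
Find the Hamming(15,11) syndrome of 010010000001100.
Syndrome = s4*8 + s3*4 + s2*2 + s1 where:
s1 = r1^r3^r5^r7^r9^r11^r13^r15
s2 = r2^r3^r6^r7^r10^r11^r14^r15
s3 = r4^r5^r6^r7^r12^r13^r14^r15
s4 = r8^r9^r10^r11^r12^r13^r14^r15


s1=0, s2=1, s3=1, s4=0

Syndrome = 6 (error at position 6)


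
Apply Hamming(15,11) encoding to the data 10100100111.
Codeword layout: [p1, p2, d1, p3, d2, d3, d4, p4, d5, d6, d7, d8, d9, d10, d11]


Parity bits: p1=1, p2=1, p3=0, p4=0

111001000100111


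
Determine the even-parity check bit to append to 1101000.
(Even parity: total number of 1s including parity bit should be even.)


Number of 1s in data: 3
Parity bit: 1

1


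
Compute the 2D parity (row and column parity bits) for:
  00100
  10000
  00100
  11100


Row parities: 1111
Column parities: 01100

Row P: 1111, Col P: 01100, Corner: 0


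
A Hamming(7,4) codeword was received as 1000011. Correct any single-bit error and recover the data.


Syndrome = 0: no error detected

Data: 0011 (no errors)


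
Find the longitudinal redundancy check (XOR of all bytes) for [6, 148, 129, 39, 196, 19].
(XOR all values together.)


XOR chain: 6 ^ 148 ^ 129 ^ 39 ^ 196 ^ 19 = 227

227


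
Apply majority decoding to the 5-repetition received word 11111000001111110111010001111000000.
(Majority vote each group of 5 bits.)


Groups: 11111, 00000, 11111, 10111, 01000, 11110, 00000
Majority votes: 1011010

1011010


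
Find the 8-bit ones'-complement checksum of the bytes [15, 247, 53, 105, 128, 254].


Sum = 802 mod 256 = 34
Complement = 221

221


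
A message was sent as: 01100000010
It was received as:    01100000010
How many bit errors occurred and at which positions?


XOR: 00000000000

0 errors (received matches sent)


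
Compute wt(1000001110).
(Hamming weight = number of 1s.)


Counting 1s in 1000001110

4


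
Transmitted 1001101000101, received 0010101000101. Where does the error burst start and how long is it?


XOR: 1011000000000

Burst at position 0, length 4


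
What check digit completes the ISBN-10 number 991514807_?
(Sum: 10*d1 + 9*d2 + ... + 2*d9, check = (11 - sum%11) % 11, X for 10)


Weighted sum: 286
286 mod 11 = 0

Check digit: 0


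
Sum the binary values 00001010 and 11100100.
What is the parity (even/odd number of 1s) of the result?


00001010 = 10
11100100 = 228
Sum = 238 = 11101110
1s count = 6

even parity (6 ones in 11101110)


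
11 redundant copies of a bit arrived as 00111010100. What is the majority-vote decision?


Ones: 5 out of 11
Threshold: 6

0 (5/11 voted 1)


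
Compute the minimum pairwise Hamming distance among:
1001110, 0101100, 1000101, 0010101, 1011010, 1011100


Comparing all pairs, minimum distance: 2
Can detect 1 errors, correct 0 errors

2


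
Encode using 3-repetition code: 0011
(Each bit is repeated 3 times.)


Each bit -> 3 copies

000000111111


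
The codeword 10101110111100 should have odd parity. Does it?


Number of 1s: 9

Yes, parity is correct (9 ones)


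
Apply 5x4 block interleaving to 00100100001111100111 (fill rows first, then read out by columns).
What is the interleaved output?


Matrix:
  0010
  0100
  0011
  1110
  0111
Read columns: 00010010111011100101

00010010111011100101


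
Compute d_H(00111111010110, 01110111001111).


XOR: 01001000011001
Count of 1s: 5

5


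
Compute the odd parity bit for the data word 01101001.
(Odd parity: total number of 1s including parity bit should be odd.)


Number of 1s in data: 4
Parity bit: 1

1


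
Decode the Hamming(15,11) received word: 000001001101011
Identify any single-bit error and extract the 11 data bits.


Syndrome = 8: error at position 8

Data: 00101101011 (corrected bit 8)


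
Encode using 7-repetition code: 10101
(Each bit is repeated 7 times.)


Each bit -> 7 copies

11111110000000111111100000001111111


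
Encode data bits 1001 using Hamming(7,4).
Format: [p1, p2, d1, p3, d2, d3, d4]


Parity bits: p1=0, p2=0, p3=1

0011001


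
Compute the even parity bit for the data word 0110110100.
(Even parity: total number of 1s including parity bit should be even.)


Number of 1s in data: 5
Parity bit: 1

1


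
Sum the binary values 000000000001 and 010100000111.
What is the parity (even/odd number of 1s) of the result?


000000000001 = 1
010100000111 = 1287
Sum = 1288 = 10100001000
1s count = 3

odd parity (3 ones in 10100001000)


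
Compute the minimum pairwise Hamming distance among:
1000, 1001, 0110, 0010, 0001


Comparing all pairs, minimum distance: 1
Can detect 0 errors, correct 0 errors

1


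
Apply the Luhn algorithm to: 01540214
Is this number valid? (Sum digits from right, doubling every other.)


Luhn sum = 14
14 mod 10 = 4

Invalid (Luhn sum mod 10 = 4)


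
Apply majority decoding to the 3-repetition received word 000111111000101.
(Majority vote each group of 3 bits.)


Groups: 000, 111, 111, 000, 101
Majority votes: 01101

01101


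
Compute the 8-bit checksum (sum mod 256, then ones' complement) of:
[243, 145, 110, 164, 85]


Sum = 747 mod 256 = 235
Complement = 20

20


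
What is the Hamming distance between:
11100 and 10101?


XOR: 01001
Count of 1s: 2

2


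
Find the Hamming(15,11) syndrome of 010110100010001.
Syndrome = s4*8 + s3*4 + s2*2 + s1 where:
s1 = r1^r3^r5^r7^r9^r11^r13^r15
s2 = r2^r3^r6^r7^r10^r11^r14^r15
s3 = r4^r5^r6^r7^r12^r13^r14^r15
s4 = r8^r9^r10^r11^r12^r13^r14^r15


s1=0, s2=0, s3=0, s4=0

Syndrome = 0 (no error)


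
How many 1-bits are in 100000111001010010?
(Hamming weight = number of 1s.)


Counting 1s in 100000111001010010

7


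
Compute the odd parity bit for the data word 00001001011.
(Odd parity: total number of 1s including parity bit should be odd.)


Number of 1s in data: 4
Parity bit: 1

1


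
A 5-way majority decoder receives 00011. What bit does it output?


Ones: 2 out of 5
Threshold: 3

0 (2/5 voted 1)


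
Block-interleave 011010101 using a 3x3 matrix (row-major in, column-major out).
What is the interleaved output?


Matrix:
  011
  010
  101
Read columns: 001110101

001110101


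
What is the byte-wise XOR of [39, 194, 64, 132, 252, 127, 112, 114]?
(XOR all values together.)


XOR chain: 39 ^ 194 ^ 64 ^ 132 ^ 252 ^ 127 ^ 112 ^ 114 = 160

160


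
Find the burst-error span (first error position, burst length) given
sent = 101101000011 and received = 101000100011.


XOR: 000101100000

Burst at position 3, length 4


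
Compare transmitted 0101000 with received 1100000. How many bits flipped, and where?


XOR: 1001000

2 error(s) at position(s): 0, 3


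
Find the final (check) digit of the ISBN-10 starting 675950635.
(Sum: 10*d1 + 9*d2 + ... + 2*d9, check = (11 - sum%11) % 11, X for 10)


Weighted sum: 299
299 mod 11 = 2

Check digit: 9


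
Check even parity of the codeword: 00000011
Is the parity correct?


Number of 1s: 2

Yes, parity is correct (2 ones)


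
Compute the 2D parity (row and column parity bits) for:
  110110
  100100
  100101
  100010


Row parities: 0010
Column parities: 010101

Row P: 0010, Col P: 010101, Corner: 1


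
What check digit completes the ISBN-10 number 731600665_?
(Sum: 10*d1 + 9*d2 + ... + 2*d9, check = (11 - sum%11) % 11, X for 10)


Weighted sum: 199
199 mod 11 = 1

Check digit: X


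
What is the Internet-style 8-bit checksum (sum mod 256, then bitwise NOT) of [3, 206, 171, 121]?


Sum = 501 mod 256 = 245
Complement = 10

10


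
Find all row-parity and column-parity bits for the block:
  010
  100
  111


Row parities: 111
Column parities: 001

Row P: 111, Col P: 001, Corner: 1


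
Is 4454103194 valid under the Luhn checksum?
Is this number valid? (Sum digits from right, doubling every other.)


Luhn sum = 39
39 mod 10 = 9

Invalid (Luhn sum mod 10 = 9)


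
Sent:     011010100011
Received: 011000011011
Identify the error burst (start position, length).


XOR: 000010111000

Burst at position 4, length 5


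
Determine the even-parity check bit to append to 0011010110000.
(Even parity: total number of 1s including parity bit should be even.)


Number of 1s in data: 5
Parity bit: 1

1


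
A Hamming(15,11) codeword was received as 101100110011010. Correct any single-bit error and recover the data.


Syndrome = 0: no error detected

Data: 10010011010 (no errors)


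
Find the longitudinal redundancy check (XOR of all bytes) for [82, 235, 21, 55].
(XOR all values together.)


XOR chain: 82 ^ 235 ^ 21 ^ 55 = 155

155


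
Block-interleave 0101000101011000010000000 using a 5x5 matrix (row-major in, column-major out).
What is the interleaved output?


Matrix:
  01010
  00101
  01100
  00100
  00000
Read columns: 0000010100011101000001000

0000010100011101000001000


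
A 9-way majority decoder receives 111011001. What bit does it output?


Ones: 6 out of 9
Threshold: 5

1 (6/9 voted 1)


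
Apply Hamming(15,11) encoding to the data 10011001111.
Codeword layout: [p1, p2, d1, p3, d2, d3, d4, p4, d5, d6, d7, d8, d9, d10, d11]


Parity bits: p1=1, p2=0, p3=1, p4=1

101100111001111


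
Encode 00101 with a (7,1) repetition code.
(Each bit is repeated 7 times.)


Each bit -> 7 copies

00000000000000111111100000001111111


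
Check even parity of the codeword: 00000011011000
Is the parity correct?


Number of 1s: 4

Yes, parity is correct (4 ones)


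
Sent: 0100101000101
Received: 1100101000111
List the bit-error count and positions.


XOR: 1000000000010

2 error(s) at position(s): 0, 11


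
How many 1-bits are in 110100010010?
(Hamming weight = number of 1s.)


Counting 1s in 110100010010

5


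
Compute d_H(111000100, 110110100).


XOR: 001110000
Count of 1s: 3

3


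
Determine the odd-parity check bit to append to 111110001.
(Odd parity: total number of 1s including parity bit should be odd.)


Number of 1s in data: 6
Parity bit: 1

1


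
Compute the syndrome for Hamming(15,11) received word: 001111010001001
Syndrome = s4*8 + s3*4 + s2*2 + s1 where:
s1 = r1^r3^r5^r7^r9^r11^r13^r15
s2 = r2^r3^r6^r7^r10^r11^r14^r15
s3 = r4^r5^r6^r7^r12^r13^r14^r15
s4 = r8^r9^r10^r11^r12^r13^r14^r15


s1=1, s2=1, s3=1, s4=1

Syndrome = 15 (error at position 15)


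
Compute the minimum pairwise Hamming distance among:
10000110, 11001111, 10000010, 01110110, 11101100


Comparing all pairs, minimum distance: 1
Can detect 0 errors, correct 0 errors

1


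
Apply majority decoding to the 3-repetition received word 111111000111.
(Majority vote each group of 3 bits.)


Groups: 111, 111, 000, 111
Majority votes: 1101

1101


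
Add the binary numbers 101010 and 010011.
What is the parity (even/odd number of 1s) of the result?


101010 = 42
010011 = 19
Sum = 61 = 111101
1s count = 5

odd parity (5 ones in 111101)


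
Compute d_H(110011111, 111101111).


XOR: 001110000
Count of 1s: 3

3


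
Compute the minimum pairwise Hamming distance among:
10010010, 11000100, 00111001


Comparing all pairs, minimum distance: 4
Can detect 3 errors, correct 1 errors

4


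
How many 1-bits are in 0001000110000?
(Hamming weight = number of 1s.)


Counting 1s in 0001000110000

3


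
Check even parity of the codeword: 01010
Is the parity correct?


Number of 1s: 2

Yes, parity is correct (2 ones)


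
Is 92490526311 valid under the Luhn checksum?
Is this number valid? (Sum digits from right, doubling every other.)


Luhn sum = 38
38 mod 10 = 8

Invalid (Luhn sum mod 10 = 8)


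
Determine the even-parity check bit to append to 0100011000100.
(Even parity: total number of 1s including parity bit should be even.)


Number of 1s in data: 4
Parity bit: 0

0


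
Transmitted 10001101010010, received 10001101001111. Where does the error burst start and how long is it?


XOR: 00000000011101

Burst at position 9, length 5


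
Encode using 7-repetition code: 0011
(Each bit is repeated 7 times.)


Each bit -> 7 copies

0000000000000011111111111111


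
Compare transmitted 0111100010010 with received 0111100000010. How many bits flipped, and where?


XOR: 0000000010000

1 error(s) at position(s): 8


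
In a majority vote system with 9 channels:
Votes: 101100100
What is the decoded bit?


Ones: 4 out of 9
Threshold: 5

0 (4/9 voted 1)


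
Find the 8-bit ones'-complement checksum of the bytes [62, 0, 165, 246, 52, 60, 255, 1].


Sum = 841 mod 256 = 73
Complement = 182

182


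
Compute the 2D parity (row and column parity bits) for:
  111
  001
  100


Row parities: 111
Column parities: 010

Row P: 111, Col P: 010, Corner: 1


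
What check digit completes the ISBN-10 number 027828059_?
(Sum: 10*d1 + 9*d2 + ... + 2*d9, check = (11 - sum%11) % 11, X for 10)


Weighted sum: 215
215 mod 11 = 6

Check digit: 5


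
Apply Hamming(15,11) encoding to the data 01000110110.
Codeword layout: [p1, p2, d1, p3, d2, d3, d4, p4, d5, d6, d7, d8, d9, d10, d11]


Parity bits: p1=1, p2=1, p3=1, p4=0

110110000110110


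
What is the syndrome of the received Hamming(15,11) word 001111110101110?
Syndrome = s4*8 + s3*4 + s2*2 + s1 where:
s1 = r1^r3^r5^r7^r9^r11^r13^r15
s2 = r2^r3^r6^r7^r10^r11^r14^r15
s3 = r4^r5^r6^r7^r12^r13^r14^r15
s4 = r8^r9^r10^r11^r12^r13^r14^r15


s1=0, s2=1, s3=1, s4=1

Syndrome = 14 (error at position 14)


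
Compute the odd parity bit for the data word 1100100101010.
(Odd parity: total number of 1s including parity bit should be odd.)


Number of 1s in data: 6
Parity bit: 1

1


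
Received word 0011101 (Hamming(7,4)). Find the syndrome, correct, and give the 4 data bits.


Syndrome = 5: error at position 5

Data: 1001 (corrected bit 5)


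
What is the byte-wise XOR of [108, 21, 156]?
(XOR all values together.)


XOR chain: 108 ^ 21 ^ 156 = 229

229


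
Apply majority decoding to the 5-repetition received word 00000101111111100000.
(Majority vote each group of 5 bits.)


Groups: 00000, 10111, 11111, 00000
Majority votes: 0110

0110


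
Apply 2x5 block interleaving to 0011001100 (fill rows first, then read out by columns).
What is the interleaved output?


Matrix:
  00110
  01100
Read columns: 0001111000

0001111000


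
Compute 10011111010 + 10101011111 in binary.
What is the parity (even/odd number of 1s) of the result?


10011111010 = 1274
10101011111 = 1375
Sum = 2649 = 101001011001
1s count = 6

even parity (6 ones in 101001011001)


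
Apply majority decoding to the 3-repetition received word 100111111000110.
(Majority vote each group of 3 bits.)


Groups: 100, 111, 111, 000, 110
Majority votes: 01101

01101


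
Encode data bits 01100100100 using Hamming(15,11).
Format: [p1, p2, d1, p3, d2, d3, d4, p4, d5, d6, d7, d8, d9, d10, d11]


Parity bits: p1=0, p2=0, p3=1, p4=0

000111000100100


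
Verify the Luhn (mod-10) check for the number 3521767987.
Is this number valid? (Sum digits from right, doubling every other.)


Luhn sum = 55
55 mod 10 = 5

Invalid (Luhn sum mod 10 = 5)


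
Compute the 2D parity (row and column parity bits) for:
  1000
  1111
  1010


Row parities: 100
Column parities: 1101

Row P: 100, Col P: 1101, Corner: 1


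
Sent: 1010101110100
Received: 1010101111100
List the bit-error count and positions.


XOR: 0000000001000

1 error(s) at position(s): 9


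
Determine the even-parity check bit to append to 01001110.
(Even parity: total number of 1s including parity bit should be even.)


Number of 1s in data: 4
Parity bit: 0

0


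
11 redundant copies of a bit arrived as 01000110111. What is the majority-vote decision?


Ones: 6 out of 11
Threshold: 6

1 (6/11 voted 1)


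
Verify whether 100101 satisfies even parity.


Number of 1s: 3

No, parity error (3 ones)


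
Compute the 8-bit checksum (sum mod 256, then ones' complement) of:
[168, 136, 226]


Sum = 530 mod 256 = 18
Complement = 237

237


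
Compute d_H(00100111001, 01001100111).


XOR: 01101011110
Count of 1s: 7

7


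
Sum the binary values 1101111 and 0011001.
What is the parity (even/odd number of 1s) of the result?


1101111 = 111
0011001 = 25
Sum = 136 = 10001000
1s count = 2

even parity (2 ones in 10001000)


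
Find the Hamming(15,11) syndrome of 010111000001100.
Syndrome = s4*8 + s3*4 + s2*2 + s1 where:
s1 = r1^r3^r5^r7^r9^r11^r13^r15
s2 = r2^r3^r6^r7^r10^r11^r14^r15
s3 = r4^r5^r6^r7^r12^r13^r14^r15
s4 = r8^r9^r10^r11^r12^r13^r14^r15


s1=0, s2=0, s3=1, s4=0

Syndrome = 4 (error at position 4)


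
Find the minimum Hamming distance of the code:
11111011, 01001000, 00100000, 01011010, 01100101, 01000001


Comparing all pairs, minimum distance: 2
Can detect 1 errors, correct 0 errors

2


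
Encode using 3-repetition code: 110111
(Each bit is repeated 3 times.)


Each bit -> 3 copies

111111000111111111


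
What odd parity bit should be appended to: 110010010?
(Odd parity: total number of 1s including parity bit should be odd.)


Number of 1s in data: 4
Parity bit: 1

1


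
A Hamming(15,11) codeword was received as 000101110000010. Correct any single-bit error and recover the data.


Syndrome = 3: error at position 3

Data: 10110000010 (corrected bit 3)


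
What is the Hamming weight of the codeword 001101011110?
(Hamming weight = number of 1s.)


Counting 1s in 001101011110

7


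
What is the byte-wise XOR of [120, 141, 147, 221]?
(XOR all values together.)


XOR chain: 120 ^ 141 ^ 147 ^ 221 = 187

187


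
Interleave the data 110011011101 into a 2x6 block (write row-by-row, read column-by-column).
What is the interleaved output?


Matrix:
  110011
  011101
Read columns: 101101011011

101101011011


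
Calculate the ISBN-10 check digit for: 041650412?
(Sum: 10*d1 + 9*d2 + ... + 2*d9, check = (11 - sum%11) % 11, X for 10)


Weighted sum: 139
139 mod 11 = 7

Check digit: 4


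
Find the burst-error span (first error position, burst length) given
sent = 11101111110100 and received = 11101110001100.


XOR: 00000001111000

Burst at position 7, length 4


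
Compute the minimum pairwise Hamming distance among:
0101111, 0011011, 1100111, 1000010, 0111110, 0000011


Comparing all pairs, minimum distance: 2
Can detect 1 errors, correct 0 errors

2


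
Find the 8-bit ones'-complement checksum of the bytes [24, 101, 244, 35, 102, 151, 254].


Sum = 911 mod 256 = 143
Complement = 112

112


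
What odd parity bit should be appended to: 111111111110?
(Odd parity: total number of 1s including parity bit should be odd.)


Number of 1s in data: 11
Parity bit: 0

0


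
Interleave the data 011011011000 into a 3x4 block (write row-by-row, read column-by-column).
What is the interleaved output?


Matrix:
  0110
  1101
  1000
Read columns: 011110100010

011110100010


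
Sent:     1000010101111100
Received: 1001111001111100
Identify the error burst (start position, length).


XOR: 0001101100000000

Burst at position 3, length 5


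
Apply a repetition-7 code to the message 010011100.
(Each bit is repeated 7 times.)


Each bit -> 7 copies

000000011111110000000000000011111111111111111111100000000000000


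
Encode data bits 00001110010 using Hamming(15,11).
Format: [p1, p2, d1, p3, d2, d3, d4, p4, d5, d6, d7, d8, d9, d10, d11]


Parity bits: p1=0, p2=1, p3=1, p4=0

010100001110010


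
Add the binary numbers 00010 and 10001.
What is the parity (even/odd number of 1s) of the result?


00010 = 2
10001 = 17
Sum = 19 = 10011
1s count = 3

odd parity (3 ones in 10011)


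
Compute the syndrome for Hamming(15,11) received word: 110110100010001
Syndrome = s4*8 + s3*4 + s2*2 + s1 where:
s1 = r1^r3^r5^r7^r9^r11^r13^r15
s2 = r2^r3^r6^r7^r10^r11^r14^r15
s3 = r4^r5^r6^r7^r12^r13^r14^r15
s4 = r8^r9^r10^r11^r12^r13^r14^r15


s1=1, s2=0, s3=0, s4=0

Syndrome = 1 (error at position 1)


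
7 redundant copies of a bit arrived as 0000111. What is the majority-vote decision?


Ones: 3 out of 7
Threshold: 4

0 (3/7 voted 1)


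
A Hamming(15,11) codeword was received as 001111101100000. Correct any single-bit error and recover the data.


Syndrome = 0: no error detected

Data: 11111100000 (no errors)


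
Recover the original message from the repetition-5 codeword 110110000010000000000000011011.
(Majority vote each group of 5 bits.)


Groups: 11011, 00000, 10000, 00000, 00000, 11011
Majority votes: 100001

100001


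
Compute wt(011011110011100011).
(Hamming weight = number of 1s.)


Counting 1s in 011011110011100011

11


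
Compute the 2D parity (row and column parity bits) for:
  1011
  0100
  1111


Row parities: 110
Column parities: 0000

Row P: 110, Col P: 0000, Corner: 0


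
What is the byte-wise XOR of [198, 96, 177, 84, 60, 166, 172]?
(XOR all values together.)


XOR chain: 198 ^ 96 ^ 177 ^ 84 ^ 60 ^ 166 ^ 172 = 117

117
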